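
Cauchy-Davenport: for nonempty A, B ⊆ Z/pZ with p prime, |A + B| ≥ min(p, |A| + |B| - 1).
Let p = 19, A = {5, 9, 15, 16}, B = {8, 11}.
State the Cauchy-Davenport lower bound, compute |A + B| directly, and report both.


Cauchy-Davenport: |A + B| ≥ min(p, |A| + |B| - 1) for A, B nonempty in Z/pZ.
|A| = 4, |B| = 2, p = 19.
CD lower bound = min(19, 4 + 2 - 1) = min(19, 5) = 5.
Compute A + B mod 19 directly:
a = 5: 5+8=13, 5+11=16
a = 9: 9+8=17, 9+11=1
a = 15: 15+8=4, 15+11=7
a = 16: 16+8=5, 16+11=8
A + B = {1, 4, 5, 7, 8, 13, 16, 17}, so |A + B| = 8.
Verify: 8 ≥ 5? Yes ✓.

CD lower bound = 5, actual |A + B| = 8.


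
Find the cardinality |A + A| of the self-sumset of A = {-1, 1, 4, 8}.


A + A = {a + a' : a, a' ∈ A}; |A| = 4.
General bounds: 2|A| - 1 ≤ |A + A| ≤ |A|(|A|+1)/2, i.e. 7 ≤ |A + A| ≤ 10.
Lower bound 2|A|-1 is attained iff A is an arithmetic progression.
Enumerate sums a + a' for a ≤ a' (symmetric, so this suffices):
a = -1: -1+-1=-2, -1+1=0, -1+4=3, -1+8=7
a = 1: 1+1=2, 1+4=5, 1+8=9
a = 4: 4+4=8, 4+8=12
a = 8: 8+8=16
Distinct sums: {-2, 0, 2, 3, 5, 7, 8, 9, 12, 16}
|A + A| = 10

|A + A| = 10


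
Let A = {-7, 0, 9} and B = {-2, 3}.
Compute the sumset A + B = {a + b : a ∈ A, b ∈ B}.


A + B = {a + b : a ∈ A, b ∈ B}.
Enumerate all |A|·|B| = 3·2 = 6 pairs (a, b) and collect distinct sums.
a = -7: -7+-2=-9, -7+3=-4
a = 0: 0+-2=-2, 0+3=3
a = 9: 9+-2=7, 9+3=12
Collecting distinct sums: A + B = {-9, -4, -2, 3, 7, 12}
|A + B| = 6

A + B = {-9, -4, -2, 3, 7, 12}


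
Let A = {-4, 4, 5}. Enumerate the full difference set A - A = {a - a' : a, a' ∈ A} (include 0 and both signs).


A - A = {a - a' : a, a' ∈ A}.
Compute a - a' for each ordered pair (a, a'):
a = -4: -4--4=0, -4-4=-8, -4-5=-9
a = 4: 4--4=8, 4-4=0, 4-5=-1
a = 5: 5--4=9, 5-4=1, 5-5=0
Collecting distinct values (and noting 0 appears from a-a):
A - A = {-9, -8, -1, 0, 1, 8, 9}
|A - A| = 7

A - A = {-9, -8, -1, 0, 1, 8, 9}


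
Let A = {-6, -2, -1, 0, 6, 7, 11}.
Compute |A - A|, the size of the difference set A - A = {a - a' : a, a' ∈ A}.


A - A = {a - a' : a, a' ∈ A}; |A| = 7.
Bounds: 2|A|-1 ≤ |A - A| ≤ |A|² - |A| + 1, i.e. 13 ≤ |A - A| ≤ 43.
Note: 0 ∈ A - A always (from a - a). The set is symmetric: if d ∈ A - A then -d ∈ A - A.
Enumerate nonzero differences d = a - a' with a > a' (then include -d):
Positive differences: {1, 2, 4, 5, 6, 7, 8, 9, 11, 12, 13, 17}
Full difference set: {0} ∪ (positive diffs) ∪ (negative diffs).
|A - A| = 1 + 2·12 = 25 (matches direct enumeration: 25).

|A - A| = 25


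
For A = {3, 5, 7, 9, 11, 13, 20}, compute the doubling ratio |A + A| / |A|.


|A| = 7.
Compute A + A by enumerating all 49 pairs.
A + A = {6, 8, 10, 12, 14, 16, 18, 20, 22, 23, 24, 25, 26, 27, 29, 31, 33, 40}, so |A + A| = 18.
K = |A + A| / |A| = 18/7 (already in lowest terms) ≈ 2.5714.
Reference: AP of size 7 gives K = 13/7 ≈ 1.8571; a fully generic set of size 7 gives K ≈ 4.0000.

|A| = 7, |A + A| = 18, K = 18/7.


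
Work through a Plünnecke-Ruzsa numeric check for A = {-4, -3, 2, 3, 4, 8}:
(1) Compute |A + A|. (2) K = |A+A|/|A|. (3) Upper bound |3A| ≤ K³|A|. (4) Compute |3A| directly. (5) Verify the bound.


|A| = 6.
Step 1: Compute A + A by enumerating all 36 pairs.
A + A = {-8, -7, -6, -2, -1, 0, 1, 4, 5, 6, 7, 8, 10, 11, 12, 16}, so |A + A| = 16.
Step 2: Doubling constant K = |A + A|/|A| = 16/6 = 16/6 ≈ 2.6667.
Step 3: Plünnecke-Ruzsa gives |3A| ≤ K³·|A| = (2.6667)³ · 6 ≈ 113.7778.
Step 4: Compute 3A = A + A + A directly by enumerating all triples (a,b,c) ∈ A³; |3A| = 30.
Step 5: Check 30 ≤ 113.7778? Yes ✓.

K = 16/6, Plünnecke-Ruzsa bound K³|A| ≈ 113.7778, |3A| = 30, inequality holds.


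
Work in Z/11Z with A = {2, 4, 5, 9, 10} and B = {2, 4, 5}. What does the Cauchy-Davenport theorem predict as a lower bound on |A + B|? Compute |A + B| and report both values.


Cauchy-Davenport: |A + B| ≥ min(p, |A| + |B| - 1) for A, B nonempty in Z/pZ.
|A| = 5, |B| = 3, p = 11.
CD lower bound = min(11, 5 + 3 - 1) = min(11, 7) = 7.
Compute A + B mod 11 directly:
a = 2: 2+2=4, 2+4=6, 2+5=7
a = 4: 4+2=6, 4+4=8, 4+5=9
a = 5: 5+2=7, 5+4=9, 5+5=10
a = 9: 9+2=0, 9+4=2, 9+5=3
a = 10: 10+2=1, 10+4=3, 10+5=4
A + B = {0, 1, 2, 3, 4, 6, 7, 8, 9, 10}, so |A + B| = 10.
Verify: 10 ≥ 7? Yes ✓.

CD lower bound = 7, actual |A + B| = 10.


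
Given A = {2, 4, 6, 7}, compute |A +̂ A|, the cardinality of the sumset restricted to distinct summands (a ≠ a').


Restricted sumset: A +̂ A = {a + a' : a ∈ A, a' ∈ A, a ≠ a'}.
Equivalently, take A + A and drop any sum 2a that is achievable ONLY as a + a for a ∈ A (i.e. sums representable only with equal summands).
Enumerate pairs (a, a') with a < a' (symmetric, so each unordered pair gives one sum; this covers all a ≠ a'):
  2 + 4 = 6
  2 + 6 = 8
  2 + 7 = 9
  4 + 6 = 10
  4 + 7 = 11
  6 + 7 = 13
Collected distinct sums: {6, 8, 9, 10, 11, 13}
|A +̂ A| = 6
(Reference bound: |A +̂ A| ≥ 2|A| - 3 for |A| ≥ 2, with |A| = 4 giving ≥ 5.)

|A +̂ A| = 6


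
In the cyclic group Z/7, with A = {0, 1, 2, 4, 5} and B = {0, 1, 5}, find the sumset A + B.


Work in Z/7Z: reduce every sum a + b modulo 7.
Enumerate all 15 pairs:
a = 0: 0+0=0, 0+1=1, 0+5=5
a = 1: 1+0=1, 1+1=2, 1+5=6
a = 2: 2+0=2, 2+1=3, 2+5=0
a = 4: 4+0=4, 4+1=5, 4+5=2
a = 5: 5+0=5, 5+1=6, 5+5=3
Distinct residues collected: {0, 1, 2, 3, 4, 5, 6}
|A + B| = 7 (out of 7 total residues).

A + B = {0, 1, 2, 3, 4, 5, 6}


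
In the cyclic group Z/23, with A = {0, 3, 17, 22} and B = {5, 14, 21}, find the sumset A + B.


Work in Z/23Z: reduce every sum a + b modulo 23.
Enumerate all 12 pairs:
a = 0: 0+5=5, 0+14=14, 0+21=21
a = 3: 3+5=8, 3+14=17, 3+21=1
a = 17: 17+5=22, 17+14=8, 17+21=15
a = 22: 22+5=4, 22+14=13, 22+21=20
Distinct residues collected: {1, 4, 5, 8, 13, 14, 15, 17, 20, 21, 22}
|A + B| = 11 (out of 23 total residues).

A + B = {1, 4, 5, 8, 13, 14, 15, 17, 20, 21, 22}


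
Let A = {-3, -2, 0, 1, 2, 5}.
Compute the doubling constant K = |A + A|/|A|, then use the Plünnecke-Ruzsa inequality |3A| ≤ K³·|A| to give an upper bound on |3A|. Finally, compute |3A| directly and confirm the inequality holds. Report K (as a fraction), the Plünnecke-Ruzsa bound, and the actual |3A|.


|A| = 6.
Step 1: Compute A + A by enumerating all 36 pairs.
A + A = {-6, -5, -4, -3, -2, -1, 0, 1, 2, 3, 4, 5, 6, 7, 10}, so |A + A| = 15.
Step 2: Doubling constant K = |A + A|/|A| = 15/6 = 15/6 ≈ 2.5000.
Step 3: Plünnecke-Ruzsa gives |3A| ≤ K³·|A| = (2.5000)³ · 6 ≈ 93.7500.
Step 4: Compute 3A = A + A + A directly by enumerating all triples (a,b,c) ∈ A³; |3A| = 23.
Step 5: Check 23 ≤ 93.7500? Yes ✓.

K = 15/6, Plünnecke-Ruzsa bound K³|A| ≈ 93.7500, |3A| = 23, inequality holds.


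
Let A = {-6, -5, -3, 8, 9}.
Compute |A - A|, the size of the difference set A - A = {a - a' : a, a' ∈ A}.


A - A = {a - a' : a, a' ∈ A}; |A| = 5.
Bounds: 2|A|-1 ≤ |A - A| ≤ |A|² - |A| + 1, i.e. 9 ≤ |A - A| ≤ 21.
Note: 0 ∈ A - A always (from a - a). The set is symmetric: if d ∈ A - A then -d ∈ A - A.
Enumerate nonzero differences d = a - a' with a > a' (then include -d):
Positive differences: {1, 2, 3, 11, 12, 13, 14, 15}
Full difference set: {0} ∪ (positive diffs) ∪ (negative diffs).
|A - A| = 1 + 2·8 = 17 (matches direct enumeration: 17).

|A - A| = 17


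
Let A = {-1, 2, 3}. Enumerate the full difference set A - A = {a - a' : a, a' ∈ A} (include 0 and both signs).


A - A = {a - a' : a, a' ∈ A}.
Compute a - a' for each ordered pair (a, a'):
a = -1: -1--1=0, -1-2=-3, -1-3=-4
a = 2: 2--1=3, 2-2=0, 2-3=-1
a = 3: 3--1=4, 3-2=1, 3-3=0
Collecting distinct values (and noting 0 appears from a-a):
A - A = {-4, -3, -1, 0, 1, 3, 4}
|A - A| = 7

A - A = {-4, -3, -1, 0, 1, 3, 4}


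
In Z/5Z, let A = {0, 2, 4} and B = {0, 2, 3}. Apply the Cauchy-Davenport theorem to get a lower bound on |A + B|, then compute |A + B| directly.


Cauchy-Davenport: |A + B| ≥ min(p, |A| + |B| - 1) for A, B nonempty in Z/pZ.
|A| = 3, |B| = 3, p = 5.
CD lower bound = min(5, 3 + 3 - 1) = min(5, 5) = 5.
Compute A + B mod 5 directly:
a = 0: 0+0=0, 0+2=2, 0+3=3
a = 2: 2+0=2, 2+2=4, 2+3=0
a = 4: 4+0=4, 4+2=1, 4+3=2
A + B = {0, 1, 2, 3, 4}, so |A + B| = 5.
Verify: 5 ≥ 5? Yes ✓.

CD lower bound = 5, actual |A + B| = 5.


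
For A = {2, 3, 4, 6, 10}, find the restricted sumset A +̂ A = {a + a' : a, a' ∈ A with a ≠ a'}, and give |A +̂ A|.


Restricted sumset: A +̂ A = {a + a' : a ∈ A, a' ∈ A, a ≠ a'}.
Equivalently, take A + A and drop any sum 2a that is achievable ONLY as a + a for a ∈ A (i.e. sums representable only with equal summands).
Enumerate pairs (a, a') with a < a' (symmetric, so each unordered pair gives one sum; this covers all a ≠ a'):
  2 + 3 = 5
  2 + 4 = 6
  2 + 6 = 8
  2 + 10 = 12
  3 + 4 = 7
  3 + 6 = 9
  3 + 10 = 13
  4 + 6 = 10
  4 + 10 = 14
  6 + 10 = 16
Collected distinct sums: {5, 6, 7, 8, 9, 10, 12, 13, 14, 16}
|A +̂ A| = 10
(Reference bound: |A +̂ A| ≥ 2|A| - 3 for |A| ≥ 2, with |A| = 5 giving ≥ 7.)

|A +̂ A| = 10


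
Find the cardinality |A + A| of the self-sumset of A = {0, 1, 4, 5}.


A + A = {a + a' : a, a' ∈ A}; |A| = 4.
General bounds: 2|A| - 1 ≤ |A + A| ≤ |A|(|A|+1)/2, i.e. 7 ≤ |A + A| ≤ 10.
Lower bound 2|A|-1 is attained iff A is an arithmetic progression.
Enumerate sums a + a' for a ≤ a' (symmetric, so this suffices):
a = 0: 0+0=0, 0+1=1, 0+4=4, 0+5=5
a = 1: 1+1=2, 1+4=5, 1+5=6
a = 4: 4+4=8, 4+5=9
a = 5: 5+5=10
Distinct sums: {0, 1, 2, 4, 5, 6, 8, 9, 10}
|A + A| = 9

|A + A| = 9


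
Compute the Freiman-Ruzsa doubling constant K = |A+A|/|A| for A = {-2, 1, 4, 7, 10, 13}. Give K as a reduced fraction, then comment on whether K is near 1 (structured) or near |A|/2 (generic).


|A| = 6.
Compute A + A by enumerating all 36 pairs.
A + A = {-4, -1, 2, 5, 8, 11, 14, 17, 20, 23, 26}, so |A + A| = 11.
K = |A + A| / |A| = 11/6 (already in lowest terms) ≈ 1.8333.
Reference: AP of size 6 gives K = 11/6 ≈ 1.8333; a fully generic set of size 6 gives K ≈ 3.5000.

|A| = 6, |A + A| = 11, K = 11/6.


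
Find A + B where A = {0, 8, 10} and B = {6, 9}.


A + B = {a + b : a ∈ A, b ∈ B}.
Enumerate all |A|·|B| = 3·2 = 6 pairs (a, b) and collect distinct sums.
a = 0: 0+6=6, 0+9=9
a = 8: 8+6=14, 8+9=17
a = 10: 10+6=16, 10+9=19
Collecting distinct sums: A + B = {6, 9, 14, 16, 17, 19}
|A + B| = 6

A + B = {6, 9, 14, 16, 17, 19}


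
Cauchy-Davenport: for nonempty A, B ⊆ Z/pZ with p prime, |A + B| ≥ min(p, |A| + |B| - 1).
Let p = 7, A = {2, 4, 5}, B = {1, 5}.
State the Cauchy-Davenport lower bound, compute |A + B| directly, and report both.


Cauchy-Davenport: |A + B| ≥ min(p, |A| + |B| - 1) for A, B nonempty in Z/pZ.
|A| = 3, |B| = 2, p = 7.
CD lower bound = min(7, 3 + 2 - 1) = min(7, 4) = 4.
Compute A + B mod 7 directly:
a = 2: 2+1=3, 2+5=0
a = 4: 4+1=5, 4+5=2
a = 5: 5+1=6, 5+5=3
A + B = {0, 2, 3, 5, 6}, so |A + B| = 5.
Verify: 5 ≥ 4? Yes ✓.

CD lower bound = 4, actual |A + B| = 5.


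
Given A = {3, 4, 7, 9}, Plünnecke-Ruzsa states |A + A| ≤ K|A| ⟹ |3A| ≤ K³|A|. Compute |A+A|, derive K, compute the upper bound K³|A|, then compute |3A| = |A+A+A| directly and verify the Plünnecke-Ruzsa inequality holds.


|A| = 4.
Step 1: Compute A + A by enumerating all 16 pairs.
A + A = {6, 7, 8, 10, 11, 12, 13, 14, 16, 18}, so |A + A| = 10.
Step 2: Doubling constant K = |A + A|/|A| = 10/4 = 10/4 ≈ 2.5000.
Step 3: Plünnecke-Ruzsa gives |3A| ≤ K³·|A| = (2.5000)³ · 4 ≈ 62.5000.
Step 4: Compute 3A = A + A + A directly by enumerating all triples (a,b,c) ∈ A³; |3A| = 17.
Step 5: Check 17 ≤ 62.5000? Yes ✓.

K = 10/4, Plünnecke-Ruzsa bound K³|A| ≈ 62.5000, |3A| = 17, inequality holds.


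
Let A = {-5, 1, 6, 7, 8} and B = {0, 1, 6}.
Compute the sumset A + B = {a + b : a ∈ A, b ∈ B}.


A + B = {a + b : a ∈ A, b ∈ B}.
Enumerate all |A|·|B| = 5·3 = 15 pairs (a, b) and collect distinct sums.
a = -5: -5+0=-5, -5+1=-4, -5+6=1
a = 1: 1+0=1, 1+1=2, 1+6=7
a = 6: 6+0=6, 6+1=7, 6+6=12
a = 7: 7+0=7, 7+1=8, 7+6=13
a = 8: 8+0=8, 8+1=9, 8+6=14
Collecting distinct sums: A + B = {-5, -4, 1, 2, 6, 7, 8, 9, 12, 13, 14}
|A + B| = 11

A + B = {-5, -4, 1, 2, 6, 7, 8, 9, 12, 13, 14}


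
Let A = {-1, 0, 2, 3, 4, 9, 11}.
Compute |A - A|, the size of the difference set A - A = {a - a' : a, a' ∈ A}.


A - A = {a - a' : a, a' ∈ A}; |A| = 7.
Bounds: 2|A|-1 ≤ |A - A| ≤ |A|² - |A| + 1, i.e. 13 ≤ |A - A| ≤ 43.
Note: 0 ∈ A - A always (from a - a). The set is symmetric: if d ∈ A - A then -d ∈ A - A.
Enumerate nonzero differences d = a - a' with a > a' (then include -d):
Positive differences: {1, 2, 3, 4, 5, 6, 7, 8, 9, 10, 11, 12}
Full difference set: {0} ∪ (positive diffs) ∪ (negative diffs).
|A - A| = 1 + 2·12 = 25 (matches direct enumeration: 25).

|A - A| = 25


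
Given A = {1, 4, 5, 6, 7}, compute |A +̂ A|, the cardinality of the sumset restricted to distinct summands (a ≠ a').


Restricted sumset: A +̂ A = {a + a' : a ∈ A, a' ∈ A, a ≠ a'}.
Equivalently, take A + A and drop any sum 2a that is achievable ONLY as a + a for a ∈ A (i.e. sums representable only with equal summands).
Enumerate pairs (a, a') with a < a' (symmetric, so each unordered pair gives one sum; this covers all a ≠ a'):
  1 + 4 = 5
  1 + 5 = 6
  1 + 6 = 7
  1 + 7 = 8
  4 + 5 = 9
  4 + 6 = 10
  4 + 7 = 11
  5 + 6 = 11
  5 + 7 = 12
  6 + 7 = 13
Collected distinct sums: {5, 6, 7, 8, 9, 10, 11, 12, 13}
|A +̂ A| = 9
(Reference bound: |A +̂ A| ≥ 2|A| - 3 for |A| ≥ 2, with |A| = 5 giving ≥ 7.)

|A +̂ A| = 9


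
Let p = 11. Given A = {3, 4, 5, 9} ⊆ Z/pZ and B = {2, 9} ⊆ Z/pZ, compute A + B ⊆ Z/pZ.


Work in Z/11Z: reduce every sum a + b modulo 11.
Enumerate all 8 pairs:
a = 3: 3+2=5, 3+9=1
a = 4: 4+2=6, 4+9=2
a = 5: 5+2=7, 5+9=3
a = 9: 9+2=0, 9+9=7
Distinct residues collected: {0, 1, 2, 3, 5, 6, 7}
|A + B| = 7 (out of 11 total residues).

A + B = {0, 1, 2, 3, 5, 6, 7}


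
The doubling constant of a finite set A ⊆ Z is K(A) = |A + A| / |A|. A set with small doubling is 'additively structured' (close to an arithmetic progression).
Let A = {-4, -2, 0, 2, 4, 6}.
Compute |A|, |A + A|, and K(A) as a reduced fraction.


|A| = 6.
Compute A + A by enumerating all 36 pairs.
A + A = {-8, -6, -4, -2, 0, 2, 4, 6, 8, 10, 12}, so |A + A| = 11.
K = |A + A| / |A| = 11/6 (already in lowest terms) ≈ 1.8333.
Reference: AP of size 6 gives K = 11/6 ≈ 1.8333; a fully generic set of size 6 gives K ≈ 3.5000.

|A| = 6, |A + A| = 11, K = 11/6.


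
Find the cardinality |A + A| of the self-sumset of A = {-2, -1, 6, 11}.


A + A = {a + a' : a, a' ∈ A}; |A| = 4.
General bounds: 2|A| - 1 ≤ |A + A| ≤ |A|(|A|+1)/2, i.e. 7 ≤ |A + A| ≤ 10.
Lower bound 2|A|-1 is attained iff A is an arithmetic progression.
Enumerate sums a + a' for a ≤ a' (symmetric, so this suffices):
a = -2: -2+-2=-4, -2+-1=-3, -2+6=4, -2+11=9
a = -1: -1+-1=-2, -1+6=5, -1+11=10
a = 6: 6+6=12, 6+11=17
a = 11: 11+11=22
Distinct sums: {-4, -3, -2, 4, 5, 9, 10, 12, 17, 22}
|A + A| = 10

|A + A| = 10


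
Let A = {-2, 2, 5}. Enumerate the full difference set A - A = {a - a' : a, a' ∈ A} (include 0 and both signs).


A - A = {a - a' : a, a' ∈ A}.
Compute a - a' for each ordered pair (a, a'):
a = -2: -2--2=0, -2-2=-4, -2-5=-7
a = 2: 2--2=4, 2-2=0, 2-5=-3
a = 5: 5--2=7, 5-2=3, 5-5=0
Collecting distinct values (and noting 0 appears from a-a):
A - A = {-7, -4, -3, 0, 3, 4, 7}
|A - A| = 7

A - A = {-7, -4, -3, 0, 3, 4, 7}


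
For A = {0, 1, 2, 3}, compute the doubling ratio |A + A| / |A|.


|A| = 4.
Compute A + A by enumerating all 16 pairs.
A + A = {0, 1, 2, 3, 4, 5, 6}, so |A + A| = 7.
K = |A + A| / |A| = 7/4 (already in lowest terms) ≈ 1.7500.
Reference: AP of size 4 gives K = 7/4 ≈ 1.7500; a fully generic set of size 4 gives K ≈ 2.5000.

|A| = 4, |A + A| = 7, K = 7/4.


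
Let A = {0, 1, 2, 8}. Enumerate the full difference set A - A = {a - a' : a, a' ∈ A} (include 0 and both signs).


A - A = {a - a' : a, a' ∈ A}.
Compute a - a' for each ordered pair (a, a'):
a = 0: 0-0=0, 0-1=-1, 0-2=-2, 0-8=-8
a = 1: 1-0=1, 1-1=0, 1-2=-1, 1-8=-7
a = 2: 2-0=2, 2-1=1, 2-2=0, 2-8=-6
a = 8: 8-0=8, 8-1=7, 8-2=6, 8-8=0
Collecting distinct values (and noting 0 appears from a-a):
A - A = {-8, -7, -6, -2, -1, 0, 1, 2, 6, 7, 8}
|A - A| = 11

A - A = {-8, -7, -6, -2, -1, 0, 1, 2, 6, 7, 8}


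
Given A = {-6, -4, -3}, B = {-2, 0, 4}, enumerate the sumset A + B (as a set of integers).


A + B = {a + b : a ∈ A, b ∈ B}.
Enumerate all |A|·|B| = 3·3 = 9 pairs (a, b) and collect distinct sums.
a = -6: -6+-2=-8, -6+0=-6, -6+4=-2
a = -4: -4+-2=-6, -4+0=-4, -4+4=0
a = -3: -3+-2=-5, -3+0=-3, -3+4=1
Collecting distinct sums: A + B = {-8, -6, -5, -4, -3, -2, 0, 1}
|A + B| = 8

A + B = {-8, -6, -5, -4, -3, -2, 0, 1}


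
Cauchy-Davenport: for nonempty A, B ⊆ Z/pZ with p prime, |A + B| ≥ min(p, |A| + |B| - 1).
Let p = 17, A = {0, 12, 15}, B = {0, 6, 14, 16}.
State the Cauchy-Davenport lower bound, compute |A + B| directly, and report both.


Cauchy-Davenport: |A + B| ≥ min(p, |A| + |B| - 1) for A, B nonempty in Z/pZ.
|A| = 3, |B| = 4, p = 17.
CD lower bound = min(17, 3 + 4 - 1) = min(17, 6) = 6.
Compute A + B mod 17 directly:
a = 0: 0+0=0, 0+6=6, 0+14=14, 0+16=16
a = 12: 12+0=12, 12+6=1, 12+14=9, 12+16=11
a = 15: 15+0=15, 15+6=4, 15+14=12, 15+16=14
A + B = {0, 1, 4, 6, 9, 11, 12, 14, 15, 16}, so |A + B| = 10.
Verify: 10 ≥ 6? Yes ✓.

CD lower bound = 6, actual |A + B| = 10.


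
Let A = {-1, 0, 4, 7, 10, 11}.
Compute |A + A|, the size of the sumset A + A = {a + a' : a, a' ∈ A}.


A + A = {a + a' : a, a' ∈ A}; |A| = 6.
General bounds: 2|A| - 1 ≤ |A + A| ≤ |A|(|A|+1)/2, i.e. 11 ≤ |A + A| ≤ 21.
Lower bound 2|A|-1 is attained iff A is an arithmetic progression.
Enumerate sums a + a' for a ≤ a' (symmetric, so this suffices):
a = -1: -1+-1=-2, -1+0=-1, -1+4=3, -1+7=6, -1+10=9, -1+11=10
a = 0: 0+0=0, 0+4=4, 0+7=7, 0+10=10, 0+11=11
a = 4: 4+4=8, 4+7=11, 4+10=14, 4+11=15
a = 7: 7+7=14, 7+10=17, 7+11=18
a = 10: 10+10=20, 10+11=21
a = 11: 11+11=22
Distinct sums: {-2, -1, 0, 3, 4, 6, 7, 8, 9, 10, 11, 14, 15, 17, 18, 20, 21, 22}
|A + A| = 18

|A + A| = 18


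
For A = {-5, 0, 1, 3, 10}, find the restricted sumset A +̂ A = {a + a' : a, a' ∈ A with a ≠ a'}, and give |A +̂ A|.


Restricted sumset: A +̂ A = {a + a' : a ∈ A, a' ∈ A, a ≠ a'}.
Equivalently, take A + A and drop any sum 2a that is achievable ONLY as a + a for a ∈ A (i.e. sums representable only with equal summands).
Enumerate pairs (a, a') with a < a' (symmetric, so each unordered pair gives one sum; this covers all a ≠ a'):
  -5 + 0 = -5
  -5 + 1 = -4
  -5 + 3 = -2
  -5 + 10 = 5
  0 + 1 = 1
  0 + 3 = 3
  0 + 10 = 10
  1 + 3 = 4
  1 + 10 = 11
  3 + 10 = 13
Collected distinct sums: {-5, -4, -2, 1, 3, 4, 5, 10, 11, 13}
|A +̂ A| = 10
(Reference bound: |A +̂ A| ≥ 2|A| - 3 for |A| ≥ 2, with |A| = 5 giving ≥ 7.)

|A +̂ A| = 10


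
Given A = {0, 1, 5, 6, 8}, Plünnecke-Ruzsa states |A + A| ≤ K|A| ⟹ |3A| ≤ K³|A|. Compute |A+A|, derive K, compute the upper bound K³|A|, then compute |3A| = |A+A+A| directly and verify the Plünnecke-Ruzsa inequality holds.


|A| = 5.
Step 1: Compute A + A by enumerating all 25 pairs.
A + A = {0, 1, 2, 5, 6, 7, 8, 9, 10, 11, 12, 13, 14, 16}, so |A + A| = 14.
Step 2: Doubling constant K = |A + A|/|A| = 14/5 = 14/5 ≈ 2.8000.
Step 3: Plünnecke-Ruzsa gives |3A| ≤ K³·|A| = (2.8000)³ · 5 ≈ 109.7600.
Step 4: Compute 3A = A + A + A directly by enumerating all triples (a,b,c) ∈ A³; |3A| = 23.
Step 5: Check 23 ≤ 109.7600? Yes ✓.

K = 14/5, Plünnecke-Ruzsa bound K³|A| ≈ 109.7600, |3A| = 23, inequality holds.


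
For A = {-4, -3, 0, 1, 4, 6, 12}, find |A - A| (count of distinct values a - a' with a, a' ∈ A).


A - A = {a - a' : a, a' ∈ A}; |A| = 7.
Bounds: 2|A|-1 ≤ |A - A| ≤ |A|² - |A| + 1, i.e. 13 ≤ |A - A| ≤ 43.
Note: 0 ∈ A - A always (from a - a). The set is symmetric: if d ∈ A - A then -d ∈ A - A.
Enumerate nonzero differences d = a - a' with a > a' (then include -d):
Positive differences: {1, 2, 3, 4, 5, 6, 7, 8, 9, 10, 11, 12, 15, 16}
Full difference set: {0} ∪ (positive diffs) ∪ (negative diffs).
|A - A| = 1 + 2·14 = 29 (matches direct enumeration: 29).

|A - A| = 29


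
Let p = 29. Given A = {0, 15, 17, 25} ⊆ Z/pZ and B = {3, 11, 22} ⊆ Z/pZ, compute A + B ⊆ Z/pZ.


Work in Z/29Z: reduce every sum a + b modulo 29.
Enumerate all 12 pairs:
a = 0: 0+3=3, 0+11=11, 0+22=22
a = 15: 15+3=18, 15+11=26, 15+22=8
a = 17: 17+3=20, 17+11=28, 17+22=10
a = 25: 25+3=28, 25+11=7, 25+22=18
Distinct residues collected: {3, 7, 8, 10, 11, 18, 20, 22, 26, 28}
|A + B| = 10 (out of 29 total residues).

A + B = {3, 7, 8, 10, 11, 18, 20, 22, 26, 28}


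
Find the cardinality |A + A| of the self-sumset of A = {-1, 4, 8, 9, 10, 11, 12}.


A + A = {a + a' : a, a' ∈ A}; |A| = 7.
General bounds: 2|A| - 1 ≤ |A + A| ≤ |A|(|A|+1)/2, i.e. 13 ≤ |A + A| ≤ 28.
Lower bound 2|A|-1 is attained iff A is an arithmetic progression.
Enumerate sums a + a' for a ≤ a' (symmetric, so this suffices):
a = -1: -1+-1=-2, -1+4=3, -1+8=7, -1+9=8, -1+10=9, -1+11=10, -1+12=11
a = 4: 4+4=8, 4+8=12, 4+9=13, 4+10=14, 4+11=15, 4+12=16
a = 8: 8+8=16, 8+9=17, 8+10=18, 8+11=19, 8+12=20
a = 9: 9+9=18, 9+10=19, 9+11=20, 9+12=21
a = 10: 10+10=20, 10+11=21, 10+12=22
a = 11: 11+11=22, 11+12=23
a = 12: 12+12=24
Distinct sums: {-2, 3, 7, 8, 9, 10, 11, 12, 13, 14, 15, 16, 17, 18, 19, 20, 21, 22, 23, 24}
|A + A| = 20

|A + A| = 20


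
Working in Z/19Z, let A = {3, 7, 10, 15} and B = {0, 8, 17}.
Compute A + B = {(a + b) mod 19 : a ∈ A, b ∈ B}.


Work in Z/19Z: reduce every sum a + b modulo 19.
Enumerate all 12 pairs:
a = 3: 3+0=3, 3+8=11, 3+17=1
a = 7: 7+0=7, 7+8=15, 7+17=5
a = 10: 10+0=10, 10+8=18, 10+17=8
a = 15: 15+0=15, 15+8=4, 15+17=13
Distinct residues collected: {1, 3, 4, 5, 7, 8, 10, 11, 13, 15, 18}
|A + B| = 11 (out of 19 total residues).

A + B = {1, 3, 4, 5, 7, 8, 10, 11, 13, 15, 18}


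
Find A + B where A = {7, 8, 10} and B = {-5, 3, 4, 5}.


A + B = {a + b : a ∈ A, b ∈ B}.
Enumerate all |A|·|B| = 3·4 = 12 pairs (a, b) and collect distinct sums.
a = 7: 7+-5=2, 7+3=10, 7+4=11, 7+5=12
a = 8: 8+-5=3, 8+3=11, 8+4=12, 8+5=13
a = 10: 10+-5=5, 10+3=13, 10+4=14, 10+5=15
Collecting distinct sums: A + B = {2, 3, 5, 10, 11, 12, 13, 14, 15}
|A + B| = 9

A + B = {2, 3, 5, 10, 11, 12, 13, 14, 15}


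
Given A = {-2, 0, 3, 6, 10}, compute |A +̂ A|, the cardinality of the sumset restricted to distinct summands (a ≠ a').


Restricted sumset: A +̂ A = {a + a' : a ∈ A, a' ∈ A, a ≠ a'}.
Equivalently, take A + A and drop any sum 2a that is achievable ONLY as a + a for a ∈ A (i.e. sums representable only with equal summands).
Enumerate pairs (a, a') with a < a' (symmetric, so each unordered pair gives one sum; this covers all a ≠ a'):
  -2 + 0 = -2
  -2 + 3 = 1
  -2 + 6 = 4
  -2 + 10 = 8
  0 + 3 = 3
  0 + 6 = 6
  0 + 10 = 10
  3 + 6 = 9
  3 + 10 = 13
  6 + 10 = 16
Collected distinct sums: {-2, 1, 3, 4, 6, 8, 9, 10, 13, 16}
|A +̂ A| = 10
(Reference bound: |A +̂ A| ≥ 2|A| - 3 for |A| ≥ 2, with |A| = 5 giving ≥ 7.)

|A +̂ A| = 10


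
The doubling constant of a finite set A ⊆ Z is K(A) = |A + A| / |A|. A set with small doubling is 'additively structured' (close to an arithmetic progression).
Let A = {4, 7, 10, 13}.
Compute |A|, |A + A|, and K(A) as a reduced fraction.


|A| = 4.
Compute A + A by enumerating all 16 pairs.
A + A = {8, 11, 14, 17, 20, 23, 26}, so |A + A| = 7.
K = |A + A| / |A| = 7/4 (already in lowest terms) ≈ 1.7500.
Reference: AP of size 4 gives K = 7/4 ≈ 1.7500; a fully generic set of size 4 gives K ≈ 2.5000.

|A| = 4, |A + A| = 7, K = 7/4.


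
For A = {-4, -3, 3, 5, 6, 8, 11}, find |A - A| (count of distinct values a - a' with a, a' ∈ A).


A - A = {a - a' : a, a' ∈ A}; |A| = 7.
Bounds: 2|A|-1 ≤ |A - A| ≤ |A|² - |A| + 1, i.e. 13 ≤ |A - A| ≤ 43.
Note: 0 ∈ A - A always (from a - a). The set is symmetric: if d ∈ A - A then -d ∈ A - A.
Enumerate nonzero differences d = a - a' with a > a' (then include -d):
Positive differences: {1, 2, 3, 5, 6, 7, 8, 9, 10, 11, 12, 14, 15}
Full difference set: {0} ∪ (positive diffs) ∪ (negative diffs).
|A - A| = 1 + 2·13 = 27 (matches direct enumeration: 27).

|A - A| = 27


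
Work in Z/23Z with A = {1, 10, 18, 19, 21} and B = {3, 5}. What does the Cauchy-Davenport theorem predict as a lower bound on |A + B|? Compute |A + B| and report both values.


Cauchy-Davenport: |A + B| ≥ min(p, |A| + |B| - 1) for A, B nonempty in Z/pZ.
|A| = 5, |B| = 2, p = 23.
CD lower bound = min(23, 5 + 2 - 1) = min(23, 6) = 6.
Compute A + B mod 23 directly:
a = 1: 1+3=4, 1+5=6
a = 10: 10+3=13, 10+5=15
a = 18: 18+3=21, 18+5=0
a = 19: 19+3=22, 19+5=1
a = 21: 21+3=1, 21+5=3
A + B = {0, 1, 3, 4, 6, 13, 15, 21, 22}, so |A + B| = 9.
Verify: 9 ≥ 6? Yes ✓.

CD lower bound = 6, actual |A + B| = 9.


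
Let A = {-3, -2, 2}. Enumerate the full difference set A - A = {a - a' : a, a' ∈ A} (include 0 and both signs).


A - A = {a - a' : a, a' ∈ A}.
Compute a - a' for each ordered pair (a, a'):
a = -3: -3--3=0, -3--2=-1, -3-2=-5
a = -2: -2--3=1, -2--2=0, -2-2=-4
a = 2: 2--3=5, 2--2=4, 2-2=0
Collecting distinct values (and noting 0 appears from a-a):
A - A = {-5, -4, -1, 0, 1, 4, 5}
|A - A| = 7

A - A = {-5, -4, -1, 0, 1, 4, 5}


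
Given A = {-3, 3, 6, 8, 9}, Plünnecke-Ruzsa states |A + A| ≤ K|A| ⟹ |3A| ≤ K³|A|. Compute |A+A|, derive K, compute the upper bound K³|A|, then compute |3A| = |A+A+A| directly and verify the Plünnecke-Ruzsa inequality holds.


|A| = 5.
Step 1: Compute A + A by enumerating all 25 pairs.
A + A = {-6, 0, 3, 5, 6, 9, 11, 12, 14, 15, 16, 17, 18}, so |A + A| = 13.
Step 2: Doubling constant K = |A + A|/|A| = 13/5 = 13/5 ≈ 2.6000.
Step 3: Plünnecke-Ruzsa gives |3A| ≤ K³·|A| = (2.6000)³ · 5 ≈ 87.8800.
Step 4: Compute 3A = A + A + A directly by enumerating all triples (a,b,c) ∈ A³; |3A| = 24.
Step 5: Check 24 ≤ 87.8800? Yes ✓.

K = 13/5, Plünnecke-Ruzsa bound K³|A| ≈ 87.8800, |3A| = 24, inequality holds.


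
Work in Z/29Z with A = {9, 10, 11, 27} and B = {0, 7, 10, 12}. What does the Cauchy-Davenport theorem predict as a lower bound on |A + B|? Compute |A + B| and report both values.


Cauchy-Davenport: |A + B| ≥ min(p, |A| + |B| - 1) for A, B nonempty in Z/pZ.
|A| = 4, |B| = 4, p = 29.
CD lower bound = min(29, 4 + 4 - 1) = min(29, 7) = 7.
Compute A + B mod 29 directly:
a = 9: 9+0=9, 9+7=16, 9+10=19, 9+12=21
a = 10: 10+0=10, 10+7=17, 10+10=20, 10+12=22
a = 11: 11+0=11, 11+7=18, 11+10=21, 11+12=23
a = 27: 27+0=27, 27+7=5, 27+10=8, 27+12=10
A + B = {5, 8, 9, 10, 11, 16, 17, 18, 19, 20, 21, 22, 23, 27}, so |A + B| = 14.
Verify: 14 ≥ 7? Yes ✓.

CD lower bound = 7, actual |A + B| = 14.


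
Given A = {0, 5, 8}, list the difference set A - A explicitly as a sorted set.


A - A = {a - a' : a, a' ∈ A}.
Compute a - a' for each ordered pair (a, a'):
a = 0: 0-0=0, 0-5=-5, 0-8=-8
a = 5: 5-0=5, 5-5=0, 5-8=-3
a = 8: 8-0=8, 8-5=3, 8-8=0
Collecting distinct values (and noting 0 appears from a-a):
A - A = {-8, -5, -3, 0, 3, 5, 8}
|A - A| = 7

A - A = {-8, -5, -3, 0, 3, 5, 8}


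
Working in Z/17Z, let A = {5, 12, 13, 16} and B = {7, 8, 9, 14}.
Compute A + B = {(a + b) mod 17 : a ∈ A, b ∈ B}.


Work in Z/17Z: reduce every sum a + b modulo 17.
Enumerate all 16 pairs:
a = 5: 5+7=12, 5+8=13, 5+9=14, 5+14=2
a = 12: 12+7=2, 12+8=3, 12+9=4, 12+14=9
a = 13: 13+7=3, 13+8=4, 13+9=5, 13+14=10
a = 16: 16+7=6, 16+8=7, 16+9=8, 16+14=13
Distinct residues collected: {2, 3, 4, 5, 6, 7, 8, 9, 10, 12, 13, 14}
|A + B| = 12 (out of 17 total residues).

A + B = {2, 3, 4, 5, 6, 7, 8, 9, 10, 12, 13, 14}


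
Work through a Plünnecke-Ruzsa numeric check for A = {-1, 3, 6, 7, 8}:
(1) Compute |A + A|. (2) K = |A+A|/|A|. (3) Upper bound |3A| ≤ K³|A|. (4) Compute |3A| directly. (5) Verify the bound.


|A| = 5.
Step 1: Compute A + A by enumerating all 25 pairs.
A + A = {-2, 2, 5, 6, 7, 9, 10, 11, 12, 13, 14, 15, 16}, so |A + A| = 13.
Step 2: Doubling constant K = |A + A|/|A| = 13/5 = 13/5 ≈ 2.6000.
Step 3: Plünnecke-Ruzsa gives |3A| ≤ K³·|A| = (2.6000)³ · 5 ≈ 87.8800.
Step 4: Compute 3A = A + A + A directly by enumerating all triples (a,b,c) ∈ A³; |3A| = 22.
Step 5: Check 22 ≤ 87.8800? Yes ✓.

K = 13/5, Plünnecke-Ruzsa bound K³|A| ≈ 87.8800, |3A| = 22, inequality holds.


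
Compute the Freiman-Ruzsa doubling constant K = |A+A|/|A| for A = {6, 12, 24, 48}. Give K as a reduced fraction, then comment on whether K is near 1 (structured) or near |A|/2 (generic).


|A| = 4.
Compute A + A by enumerating all 16 pairs.
A + A = {12, 18, 24, 30, 36, 48, 54, 60, 72, 96}, so |A + A| = 10.
K = |A + A| / |A| = 10/4 = 5/2 ≈ 2.5000.
Reference: AP of size 4 gives K = 7/4 ≈ 1.7500; a fully generic set of size 4 gives K ≈ 2.5000.

|A| = 4, |A + A| = 10, K = 10/4 = 5/2.


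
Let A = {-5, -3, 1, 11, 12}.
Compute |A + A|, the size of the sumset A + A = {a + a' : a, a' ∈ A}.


A + A = {a + a' : a, a' ∈ A}; |A| = 5.
General bounds: 2|A| - 1 ≤ |A + A| ≤ |A|(|A|+1)/2, i.e. 9 ≤ |A + A| ≤ 15.
Lower bound 2|A|-1 is attained iff A is an arithmetic progression.
Enumerate sums a + a' for a ≤ a' (symmetric, so this suffices):
a = -5: -5+-5=-10, -5+-3=-8, -5+1=-4, -5+11=6, -5+12=7
a = -3: -3+-3=-6, -3+1=-2, -3+11=8, -3+12=9
a = 1: 1+1=2, 1+11=12, 1+12=13
a = 11: 11+11=22, 11+12=23
a = 12: 12+12=24
Distinct sums: {-10, -8, -6, -4, -2, 2, 6, 7, 8, 9, 12, 13, 22, 23, 24}
|A + A| = 15

|A + A| = 15


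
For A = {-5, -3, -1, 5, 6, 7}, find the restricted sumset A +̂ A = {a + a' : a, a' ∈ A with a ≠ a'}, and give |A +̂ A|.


Restricted sumset: A +̂ A = {a + a' : a ∈ A, a' ∈ A, a ≠ a'}.
Equivalently, take A + A and drop any sum 2a that is achievable ONLY as a + a for a ∈ A (i.e. sums representable only with equal summands).
Enumerate pairs (a, a') with a < a' (symmetric, so each unordered pair gives one sum; this covers all a ≠ a'):
  -5 + -3 = -8
  -5 + -1 = -6
  -5 + 5 = 0
  -5 + 6 = 1
  -5 + 7 = 2
  -3 + -1 = -4
  -3 + 5 = 2
  -3 + 6 = 3
  -3 + 7 = 4
  -1 + 5 = 4
  -1 + 6 = 5
  -1 + 7 = 6
  5 + 6 = 11
  5 + 7 = 12
  6 + 7 = 13
Collected distinct sums: {-8, -6, -4, 0, 1, 2, 3, 4, 5, 6, 11, 12, 13}
|A +̂ A| = 13
(Reference bound: |A +̂ A| ≥ 2|A| - 3 for |A| ≥ 2, with |A| = 6 giving ≥ 9.)

|A +̂ A| = 13


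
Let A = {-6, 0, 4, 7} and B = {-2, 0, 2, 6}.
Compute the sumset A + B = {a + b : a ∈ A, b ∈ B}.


A + B = {a + b : a ∈ A, b ∈ B}.
Enumerate all |A|·|B| = 4·4 = 16 pairs (a, b) and collect distinct sums.
a = -6: -6+-2=-8, -6+0=-6, -6+2=-4, -6+6=0
a = 0: 0+-2=-2, 0+0=0, 0+2=2, 0+6=6
a = 4: 4+-2=2, 4+0=4, 4+2=6, 4+6=10
a = 7: 7+-2=5, 7+0=7, 7+2=9, 7+6=13
Collecting distinct sums: A + B = {-8, -6, -4, -2, 0, 2, 4, 5, 6, 7, 9, 10, 13}
|A + B| = 13

A + B = {-8, -6, -4, -2, 0, 2, 4, 5, 6, 7, 9, 10, 13}


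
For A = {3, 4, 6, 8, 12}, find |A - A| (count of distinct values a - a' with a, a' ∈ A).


A - A = {a - a' : a, a' ∈ A}; |A| = 5.
Bounds: 2|A|-1 ≤ |A - A| ≤ |A|² - |A| + 1, i.e. 9 ≤ |A - A| ≤ 21.
Note: 0 ∈ A - A always (from a - a). The set is symmetric: if d ∈ A - A then -d ∈ A - A.
Enumerate nonzero differences d = a - a' with a > a' (then include -d):
Positive differences: {1, 2, 3, 4, 5, 6, 8, 9}
Full difference set: {0} ∪ (positive diffs) ∪ (negative diffs).
|A - A| = 1 + 2·8 = 17 (matches direct enumeration: 17).

|A - A| = 17


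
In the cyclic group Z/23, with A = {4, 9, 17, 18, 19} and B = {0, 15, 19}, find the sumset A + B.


Work in Z/23Z: reduce every sum a + b modulo 23.
Enumerate all 15 pairs:
a = 4: 4+0=4, 4+15=19, 4+19=0
a = 9: 9+0=9, 9+15=1, 9+19=5
a = 17: 17+0=17, 17+15=9, 17+19=13
a = 18: 18+0=18, 18+15=10, 18+19=14
a = 19: 19+0=19, 19+15=11, 19+19=15
Distinct residues collected: {0, 1, 4, 5, 9, 10, 11, 13, 14, 15, 17, 18, 19}
|A + B| = 13 (out of 23 total residues).

A + B = {0, 1, 4, 5, 9, 10, 11, 13, 14, 15, 17, 18, 19}


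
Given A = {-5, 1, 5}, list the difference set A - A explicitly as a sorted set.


A - A = {a - a' : a, a' ∈ A}.
Compute a - a' for each ordered pair (a, a'):
a = -5: -5--5=0, -5-1=-6, -5-5=-10
a = 1: 1--5=6, 1-1=0, 1-5=-4
a = 5: 5--5=10, 5-1=4, 5-5=0
Collecting distinct values (and noting 0 appears from a-a):
A - A = {-10, -6, -4, 0, 4, 6, 10}
|A - A| = 7

A - A = {-10, -6, -4, 0, 4, 6, 10}


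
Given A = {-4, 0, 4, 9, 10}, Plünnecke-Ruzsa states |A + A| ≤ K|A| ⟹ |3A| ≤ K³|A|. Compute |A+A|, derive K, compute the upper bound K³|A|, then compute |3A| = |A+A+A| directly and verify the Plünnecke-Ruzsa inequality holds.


|A| = 5.
Step 1: Compute A + A by enumerating all 25 pairs.
A + A = {-8, -4, 0, 4, 5, 6, 8, 9, 10, 13, 14, 18, 19, 20}, so |A + A| = 14.
Step 2: Doubling constant K = |A + A|/|A| = 14/5 = 14/5 ≈ 2.8000.
Step 3: Plünnecke-Ruzsa gives |3A| ≤ K³·|A| = (2.8000)³ · 5 ≈ 109.7600.
Step 4: Compute 3A = A + A + A directly by enumerating all triples (a,b,c) ∈ A³; |3A| = 28.
Step 5: Check 28 ≤ 109.7600? Yes ✓.

K = 14/5, Plünnecke-Ruzsa bound K³|A| ≈ 109.7600, |3A| = 28, inequality holds.


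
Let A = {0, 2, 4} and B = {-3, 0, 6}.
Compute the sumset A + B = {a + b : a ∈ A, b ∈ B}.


A + B = {a + b : a ∈ A, b ∈ B}.
Enumerate all |A|·|B| = 3·3 = 9 pairs (a, b) and collect distinct sums.
a = 0: 0+-3=-3, 0+0=0, 0+6=6
a = 2: 2+-3=-1, 2+0=2, 2+6=8
a = 4: 4+-3=1, 4+0=4, 4+6=10
Collecting distinct sums: A + B = {-3, -1, 0, 1, 2, 4, 6, 8, 10}
|A + B| = 9

A + B = {-3, -1, 0, 1, 2, 4, 6, 8, 10}


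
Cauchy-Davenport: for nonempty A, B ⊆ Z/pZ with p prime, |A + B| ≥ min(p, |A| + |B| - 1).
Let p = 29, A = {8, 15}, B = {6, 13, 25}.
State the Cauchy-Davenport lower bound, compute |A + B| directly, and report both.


Cauchy-Davenport: |A + B| ≥ min(p, |A| + |B| - 1) for A, B nonempty in Z/pZ.
|A| = 2, |B| = 3, p = 29.
CD lower bound = min(29, 2 + 3 - 1) = min(29, 4) = 4.
Compute A + B mod 29 directly:
a = 8: 8+6=14, 8+13=21, 8+25=4
a = 15: 15+6=21, 15+13=28, 15+25=11
A + B = {4, 11, 14, 21, 28}, so |A + B| = 5.
Verify: 5 ≥ 4? Yes ✓.

CD lower bound = 4, actual |A + B| = 5.


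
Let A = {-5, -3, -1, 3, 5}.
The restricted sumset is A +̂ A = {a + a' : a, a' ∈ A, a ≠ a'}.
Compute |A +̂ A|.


Restricted sumset: A +̂ A = {a + a' : a ∈ A, a' ∈ A, a ≠ a'}.
Equivalently, take A + A and drop any sum 2a that is achievable ONLY as a + a for a ∈ A (i.e. sums representable only with equal summands).
Enumerate pairs (a, a') with a < a' (symmetric, so each unordered pair gives one sum; this covers all a ≠ a'):
  -5 + -3 = -8
  -5 + -1 = -6
  -5 + 3 = -2
  -5 + 5 = 0
  -3 + -1 = -4
  -3 + 3 = 0
  -3 + 5 = 2
  -1 + 3 = 2
  -1 + 5 = 4
  3 + 5 = 8
Collected distinct sums: {-8, -6, -4, -2, 0, 2, 4, 8}
|A +̂ A| = 8
(Reference bound: |A +̂ A| ≥ 2|A| - 3 for |A| ≥ 2, with |A| = 5 giving ≥ 7.)

|A +̂ A| = 8


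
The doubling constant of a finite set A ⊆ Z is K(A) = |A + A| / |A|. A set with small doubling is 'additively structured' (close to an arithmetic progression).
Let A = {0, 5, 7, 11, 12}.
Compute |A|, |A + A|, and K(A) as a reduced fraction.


|A| = 5.
Compute A + A by enumerating all 25 pairs.
A + A = {0, 5, 7, 10, 11, 12, 14, 16, 17, 18, 19, 22, 23, 24}, so |A + A| = 14.
K = |A + A| / |A| = 14/5 (already in lowest terms) ≈ 2.8000.
Reference: AP of size 5 gives K = 9/5 ≈ 1.8000; a fully generic set of size 5 gives K ≈ 3.0000.

|A| = 5, |A + A| = 14, K = 14/5.


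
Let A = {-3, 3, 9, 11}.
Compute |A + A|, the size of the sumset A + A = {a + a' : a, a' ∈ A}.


A + A = {a + a' : a, a' ∈ A}; |A| = 4.
General bounds: 2|A| - 1 ≤ |A + A| ≤ |A|(|A|+1)/2, i.e. 7 ≤ |A + A| ≤ 10.
Lower bound 2|A|-1 is attained iff A is an arithmetic progression.
Enumerate sums a + a' for a ≤ a' (symmetric, so this suffices):
a = -3: -3+-3=-6, -3+3=0, -3+9=6, -3+11=8
a = 3: 3+3=6, 3+9=12, 3+11=14
a = 9: 9+9=18, 9+11=20
a = 11: 11+11=22
Distinct sums: {-6, 0, 6, 8, 12, 14, 18, 20, 22}
|A + A| = 9

|A + A| = 9


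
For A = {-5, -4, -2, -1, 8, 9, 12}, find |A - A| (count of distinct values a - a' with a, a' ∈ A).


A - A = {a - a' : a, a' ∈ A}; |A| = 7.
Bounds: 2|A|-1 ≤ |A - A| ≤ |A|² - |A| + 1, i.e. 13 ≤ |A - A| ≤ 43.
Note: 0 ∈ A - A always (from a - a). The set is symmetric: if d ∈ A - A then -d ∈ A - A.
Enumerate nonzero differences d = a - a' with a > a' (then include -d):
Positive differences: {1, 2, 3, 4, 9, 10, 11, 12, 13, 14, 16, 17}
Full difference set: {0} ∪ (positive diffs) ∪ (negative diffs).
|A - A| = 1 + 2·12 = 25 (matches direct enumeration: 25).

|A - A| = 25


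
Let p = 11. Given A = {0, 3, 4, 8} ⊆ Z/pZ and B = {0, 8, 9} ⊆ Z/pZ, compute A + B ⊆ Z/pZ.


Work in Z/11Z: reduce every sum a + b modulo 11.
Enumerate all 12 pairs:
a = 0: 0+0=0, 0+8=8, 0+9=9
a = 3: 3+0=3, 3+8=0, 3+9=1
a = 4: 4+0=4, 4+8=1, 4+9=2
a = 8: 8+0=8, 8+8=5, 8+9=6
Distinct residues collected: {0, 1, 2, 3, 4, 5, 6, 8, 9}
|A + B| = 9 (out of 11 total residues).

A + B = {0, 1, 2, 3, 4, 5, 6, 8, 9}


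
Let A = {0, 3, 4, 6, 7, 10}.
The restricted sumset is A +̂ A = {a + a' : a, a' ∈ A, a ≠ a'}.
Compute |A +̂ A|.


Restricted sumset: A +̂ A = {a + a' : a ∈ A, a' ∈ A, a ≠ a'}.
Equivalently, take A + A and drop any sum 2a that is achievable ONLY as a + a for a ∈ A (i.e. sums representable only with equal summands).
Enumerate pairs (a, a') with a < a' (symmetric, so each unordered pair gives one sum; this covers all a ≠ a'):
  0 + 3 = 3
  0 + 4 = 4
  0 + 6 = 6
  0 + 7 = 7
  0 + 10 = 10
  3 + 4 = 7
  3 + 6 = 9
  3 + 7 = 10
  3 + 10 = 13
  4 + 6 = 10
  4 + 7 = 11
  4 + 10 = 14
  6 + 7 = 13
  6 + 10 = 16
  7 + 10 = 17
Collected distinct sums: {3, 4, 6, 7, 9, 10, 11, 13, 14, 16, 17}
|A +̂ A| = 11
(Reference bound: |A +̂ A| ≥ 2|A| - 3 for |A| ≥ 2, with |A| = 6 giving ≥ 9.)

|A +̂ A| = 11


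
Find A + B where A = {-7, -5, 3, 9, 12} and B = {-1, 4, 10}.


A + B = {a + b : a ∈ A, b ∈ B}.
Enumerate all |A|·|B| = 5·3 = 15 pairs (a, b) and collect distinct sums.
a = -7: -7+-1=-8, -7+4=-3, -7+10=3
a = -5: -5+-1=-6, -5+4=-1, -5+10=5
a = 3: 3+-1=2, 3+4=7, 3+10=13
a = 9: 9+-1=8, 9+4=13, 9+10=19
a = 12: 12+-1=11, 12+4=16, 12+10=22
Collecting distinct sums: A + B = {-8, -6, -3, -1, 2, 3, 5, 7, 8, 11, 13, 16, 19, 22}
|A + B| = 14

A + B = {-8, -6, -3, -1, 2, 3, 5, 7, 8, 11, 13, 16, 19, 22}


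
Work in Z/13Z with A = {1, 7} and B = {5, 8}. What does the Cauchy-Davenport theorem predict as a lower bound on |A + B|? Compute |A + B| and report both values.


Cauchy-Davenport: |A + B| ≥ min(p, |A| + |B| - 1) for A, B nonempty in Z/pZ.
|A| = 2, |B| = 2, p = 13.
CD lower bound = min(13, 2 + 2 - 1) = min(13, 3) = 3.
Compute A + B mod 13 directly:
a = 1: 1+5=6, 1+8=9
a = 7: 7+5=12, 7+8=2
A + B = {2, 6, 9, 12}, so |A + B| = 4.
Verify: 4 ≥ 3? Yes ✓.

CD lower bound = 3, actual |A + B| = 4.


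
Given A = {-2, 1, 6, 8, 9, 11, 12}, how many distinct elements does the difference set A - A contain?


A - A = {a - a' : a, a' ∈ A}; |A| = 7.
Bounds: 2|A|-1 ≤ |A - A| ≤ |A|² - |A| + 1, i.e. 13 ≤ |A - A| ≤ 43.
Note: 0 ∈ A - A always (from a - a). The set is symmetric: if d ∈ A - A then -d ∈ A - A.
Enumerate nonzero differences d = a - a' with a > a' (then include -d):
Positive differences: {1, 2, 3, 4, 5, 6, 7, 8, 10, 11, 13, 14}
Full difference set: {0} ∪ (positive diffs) ∪ (negative diffs).
|A - A| = 1 + 2·12 = 25 (matches direct enumeration: 25).

|A - A| = 25


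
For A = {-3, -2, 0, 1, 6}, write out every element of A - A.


A - A = {a - a' : a, a' ∈ A}.
Compute a - a' for each ordered pair (a, a'):
a = -3: -3--3=0, -3--2=-1, -3-0=-3, -3-1=-4, -3-6=-9
a = -2: -2--3=1, -2--2=0, -2-0=-2, -2-1=-3, -2-6=-8
a = 0: 0--3=3, 0--2=2, 0-0=0, 0-1=-1, 0-6=-6
a = 1: 1--3=4, 1--2=3, 1-0=1, 1-1=0, 1-6=-5
a = 6: 6--3=9, 6--2=8, 6-0=6, 6-1=5, 6-6=0
Collecting distinct values (and noting 0 appears from a-a):
A - A = {-9, -8, -6, -5, -4, -3, -2, -1, 0, 1, 2, 3, 4, 5, 6, 8, 9}
|A - A| = 17

A - A = {-9, -8, -6, -5, -4, -3, -2, -1, 0, 1, 2, 3, 4, 5, 6, 8, 9}


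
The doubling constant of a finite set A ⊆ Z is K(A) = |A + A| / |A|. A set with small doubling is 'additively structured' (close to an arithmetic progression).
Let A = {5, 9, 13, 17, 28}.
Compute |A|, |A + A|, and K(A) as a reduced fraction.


|A| = 5.
Compute A + A by enumerating all 25 pairs.
A + A = {10, 14, 18, 22, 26, 30, 33, 34, 37, 41, 45, 56}, so |A + A| = 12.
K = |A + A| / |A| = 12/5 (already in lowest terms) ≈ 2.4000.
Reference: AP of size 5 gives K = 9/5 ≈ 1.8000; a fully generic set of size 5 gives K ≈ 3.0000.

|A| = 5, |A + A| = 12, K = 12/5.
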